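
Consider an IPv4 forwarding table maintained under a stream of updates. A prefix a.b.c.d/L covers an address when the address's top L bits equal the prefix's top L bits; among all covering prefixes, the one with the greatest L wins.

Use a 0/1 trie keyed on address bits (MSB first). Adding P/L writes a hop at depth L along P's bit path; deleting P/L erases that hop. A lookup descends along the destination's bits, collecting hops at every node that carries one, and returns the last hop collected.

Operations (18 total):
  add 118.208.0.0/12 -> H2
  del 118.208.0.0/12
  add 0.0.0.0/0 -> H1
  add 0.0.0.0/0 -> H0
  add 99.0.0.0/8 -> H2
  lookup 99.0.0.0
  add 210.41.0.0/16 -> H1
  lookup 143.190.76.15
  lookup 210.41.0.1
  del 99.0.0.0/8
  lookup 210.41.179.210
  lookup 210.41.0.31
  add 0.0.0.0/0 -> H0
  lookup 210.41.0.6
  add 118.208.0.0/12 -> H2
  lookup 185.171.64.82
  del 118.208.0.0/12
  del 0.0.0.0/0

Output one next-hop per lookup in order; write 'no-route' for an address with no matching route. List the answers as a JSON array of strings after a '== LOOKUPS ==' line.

Trace:
  add 118.208.0.0/12 -> H2 at depth 12
  - 118.208.0.0/12 clear@12
  add 0.0.0.0/0 -> H1 at depth 0
  add 0.0.0.0/0 -> H0 at depth 0
  add 99.0.0.0/8 -> H2 at depth 8
  Q 99.0.0.0: descend 01100011 ; hops seen [H0,H2] ; pick H2
  add 210.41.0.0/16 -> H1 at depth 16
  Q 143.190.76.15: descend 1 ; hops seen [H0] ; pick H0
  Q 210.41.0.1: descend 1101001000101001 ; hops seen [H0,H1] ; pick H1
  - 99.0.0.0/8 clear@8
  Q 210.41.179.210: descend 1101001000101001 ; hops seen [H0,H1] ; pick H1
  Q 210.41.0.31: descend 1101001000101001 ; hops seen [H0,H1] ; pick H1
  add 0.0.0.0/0 -> H0 at depth 0
  Q 210.41.0.6: descend 1101001000101001 ; hops seen [H0,H1] ; pick H1
  add 118.208.0.0/12 -> H2 at depth 12
  Q 185.171.64.82: descend 1 ; hops seen [H0] ; pick H0
  - 118.208.0.0/12 clear@12
  - 0.0.0.0/0 clear@0

== LOOKUPS ==
["H2","H0","H1","H1","H1","H1","H0"]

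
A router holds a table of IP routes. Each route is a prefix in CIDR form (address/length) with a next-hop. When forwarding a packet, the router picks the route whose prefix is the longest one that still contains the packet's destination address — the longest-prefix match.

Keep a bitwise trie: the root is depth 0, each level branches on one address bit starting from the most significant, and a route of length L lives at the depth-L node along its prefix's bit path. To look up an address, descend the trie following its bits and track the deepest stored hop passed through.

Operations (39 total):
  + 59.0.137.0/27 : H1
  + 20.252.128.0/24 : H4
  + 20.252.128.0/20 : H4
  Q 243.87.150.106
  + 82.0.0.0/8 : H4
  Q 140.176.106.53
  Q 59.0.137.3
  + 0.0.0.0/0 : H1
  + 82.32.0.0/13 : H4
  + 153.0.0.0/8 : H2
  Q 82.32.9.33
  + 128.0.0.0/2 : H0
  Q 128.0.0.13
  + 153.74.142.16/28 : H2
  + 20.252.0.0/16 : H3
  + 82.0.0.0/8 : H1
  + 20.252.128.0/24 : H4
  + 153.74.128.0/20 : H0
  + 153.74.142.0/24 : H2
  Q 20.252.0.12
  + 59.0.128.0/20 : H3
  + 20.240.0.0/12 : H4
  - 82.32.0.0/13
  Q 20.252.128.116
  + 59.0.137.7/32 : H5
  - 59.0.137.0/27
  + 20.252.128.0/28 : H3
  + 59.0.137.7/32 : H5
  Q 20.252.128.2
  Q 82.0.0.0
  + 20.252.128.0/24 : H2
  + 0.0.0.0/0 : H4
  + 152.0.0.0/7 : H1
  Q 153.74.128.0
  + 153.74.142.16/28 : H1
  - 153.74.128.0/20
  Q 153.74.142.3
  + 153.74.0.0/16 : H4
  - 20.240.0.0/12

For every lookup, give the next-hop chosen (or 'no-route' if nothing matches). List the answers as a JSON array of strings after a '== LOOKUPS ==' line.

Process each operation:
  add 59.0.137.0/27 -> H1 at depth 27
  add 20.252.128.0/24 -> H4 at depth 24
  add 20.252.128.0/20 -> H4 at depth 20
  ? 243.87.150.106  path d0:-  best=no-route
  add 82.0.0.0/8 -> H4 at depth 8
  ? 140.176.106.53  path d0:-  best=no-route
  ? 59.0.137.3  path d0:-→d1:-→d2:-→d3:-→d4:-→d5:-→d6:-→d7:-→d8:-→d9:-→d10:-→d11:-→d12:-→d13:-→d14:-→d15:-→d16:-→d17:-→d18:-→d19:-→d20:-→d21:-→d22:-→d23:-→d24:-→d25:-→d26:-→d27:H1  best=H1
  add 0.0.0.0/0 -> H1 at depth 0
  add 82.32.0.0/13 -> H4 at depth 13
  add 153.0.0.0/8 -> H2 at depth 8
  ? 82.32.9.33  path d0:H1→d1:-→d2:-→d3:-→d4:-→d5:-→d6:-→d7:-→d8:H4→d9:-→d10:-→d11:-→d12:-→d13:H4  best=H4
  add 128.0.0.0/2 -> H0 at depth 2
  ? 128.0.0.13  path d0:H1→d1:-→d2:H0→d3:-  best=H0
  add 153.74.142.16/28 -> H2 at depth 28
  add 20.252.0.0/16 -> H3 at depth 16
  add 82.0.0.0/8 -> H1 at depth 8
  add 20.252.128.0/24 -> H4 at depth 24
  add 153.74.128.0/20 -> H0 at depth 20
  add 153.74.142.0/24 -> H2 at depth 24
  ? 20.252.0.12  path d0:H1→d1:-→d2:-→d3:-→d4:-→d5:-→d6:-→d7:-→d8:-→d9:-→d10:-→d11:-→d12:-→d13:-→d14:-→d15:-→d16:H3  best=H3
  add 59.0.128.0/20 -> H3 at depth 20
  add 20.240.0.0/12 -> H4 at depth 12
  - 82.32.0.0/13 clear@13
  ? 20.252.128.116  path d0:H1→d1:-→d2:-→d3:-→d4:-→d5:-→d6:-→d7:-→d8:-→d9:-→d10:-→d11:-→d12:H4→d13:-→d14:-→d15:-→d16:H3→d17:-→d18:-→d19:-→d20:H4→d21:-→d22:-→d23:-→d24:H4  best=H4
  add 59.0.137.7/32 -> H5 at depth 32
  - 59.0.137.0/27 clear@27
  add 20.252.128.0/28 -> H3 at depth 28
  add 59.0.137.7/32 -> H5 at depth 32
  ? 20.252.128.2  path d0:H1→d1:-→d2:-→d3:-→d4:-→d5:-→d6:-→d7:-→d8:-→d9:-→d10:-→d11:-→d12:H4→d13:-→d14:-→d15:-→d16:H3→d17:-→d18:-→d19:-→d20:H4→d21:-→d22:-→d23:-→d24:H4→d25:-→d26:-→d27:-→d28:H3  best=H3
  ? 82.0.0.0  path d0:H1→d1:-→d2:-→d3:-→d4:-→d5:-→d6:-→d7:-→d8:H1→d9:-→d10:-  best=H1
  add 20.252.128.0/24 -> H2 at depth 24
  add 0.0.0.0/0 -> H4 at depth 0
  add 152.0.0.0/7 -> H1 at depth 7
  ? 153.74.128.0  path d0:H4→d1:-→d2:H0→d3:-→d4:-→d5:-→d6:-→d7:H1→d8:H2→d9:-→d10:-→d11:-→d12:-→d13:-→d14:-→d15:-→d16:-→d17:-→d18:-→d19:-→d20:H0  best=H0
  add 153.74.142.16/28 -> H1 at depth 28
  - 153.74.128.0/20 clear@20
  ? 153.74.142.3  path d0:H4→d1:-→d2:H0→d3:-→d4:-→d5:-→d6:-→d7:H1→d8:H2→d9:-→d10:-→d11:-→d12:-→d13:-→d14:-→d15:-→d16:-→d17:-→d18:-→d19:-→d20:-→d21:-→d22:-→d23:-→d24:H2→d25:-→d26:-→d27:-  best=H2
  add 153.74.0.0/16 -> H4 at depth 16
  - 20.240.0.0/12 clear@12

== LOOKUPS ==
["no-route","no-route","H1","H4","H0","H3","H4","H3","H1","H0","H2"]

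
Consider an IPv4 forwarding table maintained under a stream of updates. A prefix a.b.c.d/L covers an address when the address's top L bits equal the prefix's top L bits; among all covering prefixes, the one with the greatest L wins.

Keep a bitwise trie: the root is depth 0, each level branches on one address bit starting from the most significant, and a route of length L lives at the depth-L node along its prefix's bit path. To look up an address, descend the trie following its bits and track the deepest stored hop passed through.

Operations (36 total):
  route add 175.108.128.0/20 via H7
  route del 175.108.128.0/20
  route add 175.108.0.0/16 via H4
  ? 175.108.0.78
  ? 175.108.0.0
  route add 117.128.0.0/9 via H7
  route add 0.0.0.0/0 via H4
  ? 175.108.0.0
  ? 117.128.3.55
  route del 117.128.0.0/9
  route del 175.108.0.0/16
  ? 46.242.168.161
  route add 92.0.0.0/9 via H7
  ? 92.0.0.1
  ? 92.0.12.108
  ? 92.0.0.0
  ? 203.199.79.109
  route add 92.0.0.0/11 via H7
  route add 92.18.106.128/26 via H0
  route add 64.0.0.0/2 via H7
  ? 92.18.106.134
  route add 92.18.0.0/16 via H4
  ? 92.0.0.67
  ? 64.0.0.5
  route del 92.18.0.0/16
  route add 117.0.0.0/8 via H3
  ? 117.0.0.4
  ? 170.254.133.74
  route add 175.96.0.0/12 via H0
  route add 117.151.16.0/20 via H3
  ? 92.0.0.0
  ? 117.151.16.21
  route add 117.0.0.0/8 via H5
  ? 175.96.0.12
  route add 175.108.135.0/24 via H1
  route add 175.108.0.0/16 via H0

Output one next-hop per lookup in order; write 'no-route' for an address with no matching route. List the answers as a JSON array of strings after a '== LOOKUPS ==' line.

Trace:
  add 175.108.128.0/20 -> H7 at depth 20
  - 175.108.128.0/20 clear@20
  add 175.108.0.0/16 -> H4 at depth 16
  ? 175.108.0.78  path d0:-→d1:-→d2:-→d3:-→d4:-→d5:-→d6:-→d7:-→d8:-→d9:-→d10:-→d11:-→d12:-→d13:-→d14:-→d15:-→d16:H4  best=H4
  ? 175.108.0.0  path d0:-→d1:-→d2:-→d3:-→d4:-→d5:-→d6:-→d7:-→d8:-→d9:-→d10:-→d11:-→d12:-→d13:-→d14:-→d15:-→d16:H4  best=H4
  add 117.128.0.0/9 -> H7 at depth 9
  add 0.0.0.0/0 -> H4 at depth 0
  ? 175.108.0.0  path d0:H4→d1:-→d2:-→d3:-→d4:-→d5:-→d6:-→d7:-→d8:-→d9:-→d10:-→d11:-→d12:-→d13:-→d14:-→d15:-→d16:H4  best=H4
  ? 117.128.3.55  path d0:H4→d1:-→d2:-→d3:-→d4:-→d5:-→d6:-→d7:-→d8:-→d9:H7  best=H7
  - 117.128.0.0/9 clear@9
  - 175.108.0.0/16 clear@16
  ? 46.242.168.161  path d0:H4→d1:-  best=H4
  add 92.0.0.0/9 -> H7 at depth 9
  ? 92.0.0.1  path d0:H4→d1:-→d2:-→d3:-→d4:-→d5:-→d6:-→d7:-→d8:-→d9:H7  best=H7
  ? 92.0.12.108  path d0:H4→d1:-→d2:-→d3:-→d4:-→d5:-→d6:-→d7:-→d8:-→d9:H7  best=H7
  ? 92.0.0.0  path d0:H4→d1:-→d2:-→d3:-→d4:-→d5:-→d6:-→d7:-→d8:-→d9:H7  best=H7
  ? 203.199.79.109  path d0:H4→d1:-  best=H4
  add 92.0.0.0/11 -> H7 at depth 11
  add 92.18.106.128/26 -> H0 at depth 26
  add 64.0.0.0/2 -> H7 at depth 2
  ? 92.18.106.134  path d0:H4→d1:-→d2:H7→d3:-→d4:-→d5:-→d6:-→d7:-→d8:-→d9:H7→d10:-→d11:H7→d12:-→d13:-→d14:-→d15:-→d16:-→d17:-→d18:-→d19:-→d20:-→d21:-→d22:-→d23:-→d24:-→d25:-→d26:H0  best=H0
  add 92.18.0.0/16 -> H4 at depth 16
  ? 92.0.0.67  path d0:H4→d1:-→d2:H7→d3:-→d4:-→d5:-→d6:-→d7:-→d8:-→d9:H7→d10:-→d11:H7  best=H7
  ? 64.0.0.5  path d0:H4→d1:-→d2:H7→d3:-  best=H7
  - 92.18.0.0/16 clear@16
  add 117.0.0.0/8 -> H3 at depth 8
  ? 117.0.0.4  path d0:H4→d1:-→d2:H7→d3:-→d4:-→d5:-→d6:-→d7:-→d8:H3  best=H3
  ? 170.254.133.74  path d0:H4→d1:-→d2:-→d3:-→d4:-→d5:-  best=H4
  add 175.96.0.0/12 -> H0 at depth 12
  add 117.151.16.0/20 -> H3 at depth 20
  ? 92.0.0.0  path d0:H4→d1:-→d2:H7→d3:-→d4:-→d5:-→d6:-→d7:-→d8:-→d9:H7→d10:-→d11:H7  best=H7
  ? 117.151.16.21  path d0:H4→d1:-→d2:H7→d3:-→d4:-→d5:-→d6:-→d7:-→d8:H3→d9:-→d10:-→d11:-→d12:-→d13:-→d14:-→d15:-→d16:-→d17:-→d18:-→d19:-→d20:H3  best=H3
  add 117.0.0.0/8 -> H5 at depth 8
  ? 175.96.0.12  path d0:H4→d1:-→d2:-→d3:-→d4:-→d5:-→d6:-→d7:-→d8:-→d9:-→d10:-→d11:-→d12:H0  best=H0
  add 175.108.135.0/24 -> H1 at depth 24
  add 175.108.0.0/16 -> H0 at depth 16

== LOOKUPS ==
["H4","H4","H4","H7","H4","H7","H7","H7","H4","H0","H7","H7","H3","H4","H7","H3","H0"]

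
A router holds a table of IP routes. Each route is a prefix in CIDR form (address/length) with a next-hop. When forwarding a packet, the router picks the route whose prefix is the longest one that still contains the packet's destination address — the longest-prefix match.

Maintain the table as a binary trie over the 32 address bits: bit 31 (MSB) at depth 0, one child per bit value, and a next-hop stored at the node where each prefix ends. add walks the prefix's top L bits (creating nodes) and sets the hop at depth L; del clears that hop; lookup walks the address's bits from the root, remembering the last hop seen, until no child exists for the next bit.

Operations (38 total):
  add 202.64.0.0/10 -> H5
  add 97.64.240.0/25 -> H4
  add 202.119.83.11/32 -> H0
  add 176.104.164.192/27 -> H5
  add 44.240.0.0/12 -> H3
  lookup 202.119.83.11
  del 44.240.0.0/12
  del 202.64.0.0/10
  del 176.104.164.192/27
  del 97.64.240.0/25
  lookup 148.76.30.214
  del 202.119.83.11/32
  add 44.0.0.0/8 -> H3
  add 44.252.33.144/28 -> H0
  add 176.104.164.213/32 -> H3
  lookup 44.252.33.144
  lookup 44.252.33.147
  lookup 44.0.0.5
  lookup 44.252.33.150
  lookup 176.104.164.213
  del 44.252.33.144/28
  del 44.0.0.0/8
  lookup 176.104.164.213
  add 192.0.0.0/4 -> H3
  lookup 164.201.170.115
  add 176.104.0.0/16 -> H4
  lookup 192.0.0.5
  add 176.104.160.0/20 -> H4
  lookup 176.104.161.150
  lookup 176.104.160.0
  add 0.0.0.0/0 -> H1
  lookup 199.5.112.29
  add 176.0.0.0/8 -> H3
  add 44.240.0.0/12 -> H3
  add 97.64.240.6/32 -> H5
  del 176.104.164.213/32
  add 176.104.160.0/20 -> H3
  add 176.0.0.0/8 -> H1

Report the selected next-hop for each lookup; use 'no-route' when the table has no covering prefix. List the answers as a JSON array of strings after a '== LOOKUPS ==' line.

Process each operation:
  + 202.64.0.0/10 (H5) depth=10
  + 97.64.240.0/25 (H4) depth=25
  + 202.119.83.11/32 (H0) depth=32
  + 176.104.164.192/27 (H5) depth=27
  + 44.240.0.0/12 (H3) depth=12
  Q 202.119.83.11: descend 11001010011101110101001100001011 ; hops seen [H5,H0] ; pick H0
  - 44.240.0.0/12 clear@12
  - 202.64.0.0/10 clear@10
  - 176.104.164.192/27 clear@27
  - 97.64.240.0/25 clear@25
  Q 148.76.30.214: descend 10 ; hops seen [∅] ; pick no-route
  - 202.119.83.11/32 clear@32
  + 44.0.0.0/8 (H3) depth=8
  + 44.252.33.144/28 (H0) depth=28
  + 176.104.164.213/32 (H3) depth=32
  Q 44.252.33.144: descend 0010110011111100001000011001 ; hops seen [H3,H0] ; pick H0
  Q 44.252.33.147: descend 0010110011111100001000011001 ; hops seen [H3,H0] ; pick H0
  Q 44.0.0.5: descend 00101100 ; hops seen [H3] ; pick H3
  Q 44.252.33.150: descend 0010110011111100001000011001 ; hops seen [H3,H0] ; pick H0
  Q 176.104.164.213: descend 10110000011010001010010011010101 ; hops seen [H3] ; pick H3
  - 44.252.33.144/28 clear@28
  - 44.0.0.0/8 clear@8
  Q 176.104.164.213: descend 10110000011010001010010011010101 ; hops seen [H3] ; pick H3
  + 192.0.0.0/4 (H3) depth=4
  Q 164.201.170.115: descend 101 ; hops seen [∅] ; pick no-route
  + 176.104.0.0/16 (H4) depth=16
  Q 192.0.0.5: descend 1100 ; hops seen [H3] ; pick H3
  + 176.104.160.0/20 (H4) depth=20
  Q 176.104.161.150: descend 101100000110100010100 ; hops seen [H4,H4] ; pick H4
  Q 176.104.160.0: descend 101100000110100010100 ; hops seen [H4,H4] ; pick H4
  + 0.0.0.0/0 (H1) depth=0
  Q 199.5.112.29: descend 1100 ; hops seen [H1,H3] ; pick H3
  + 176.0.0.0/8 (H3) depth=8
  + 44.240.0.0/12 (H3) depth=12
  + 97.64.240.6/32 (H5) depth=32
  - 176.104.164.213/32 clear@32
  + 176.104.160.0/20 (H3) depth=20
  + 176.0.0.0/8 (H1) depth=8

== LOOKUPS ==
["H0","no-route","H0","H0","H3","H0","H3","H3","no-route","H3","H4","H4","H3"]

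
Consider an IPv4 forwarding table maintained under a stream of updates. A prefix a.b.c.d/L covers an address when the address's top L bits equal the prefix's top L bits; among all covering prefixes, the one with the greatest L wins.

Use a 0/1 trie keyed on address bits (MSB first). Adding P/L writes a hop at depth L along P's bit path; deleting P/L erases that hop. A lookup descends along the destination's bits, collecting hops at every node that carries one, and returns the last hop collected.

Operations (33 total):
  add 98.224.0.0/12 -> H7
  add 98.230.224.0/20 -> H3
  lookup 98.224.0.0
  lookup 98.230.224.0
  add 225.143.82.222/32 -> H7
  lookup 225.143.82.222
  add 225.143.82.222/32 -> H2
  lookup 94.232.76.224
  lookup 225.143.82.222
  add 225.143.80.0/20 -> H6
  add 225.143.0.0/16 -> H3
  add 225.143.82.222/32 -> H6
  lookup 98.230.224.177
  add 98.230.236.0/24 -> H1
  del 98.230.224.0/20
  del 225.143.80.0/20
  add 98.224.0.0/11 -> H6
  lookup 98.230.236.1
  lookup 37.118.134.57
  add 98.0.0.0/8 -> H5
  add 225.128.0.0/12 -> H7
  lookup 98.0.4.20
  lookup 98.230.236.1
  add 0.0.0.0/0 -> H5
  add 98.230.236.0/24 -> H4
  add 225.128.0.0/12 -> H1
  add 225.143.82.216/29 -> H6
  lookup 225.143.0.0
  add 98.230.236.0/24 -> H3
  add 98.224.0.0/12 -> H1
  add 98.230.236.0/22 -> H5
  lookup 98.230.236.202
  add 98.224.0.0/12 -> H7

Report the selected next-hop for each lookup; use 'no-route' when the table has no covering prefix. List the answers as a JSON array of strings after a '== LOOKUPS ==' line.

Trace:
  add 98.224.0.0/12 -> H7 at depth 12
  add 98.230.224.0/20 -> H3 at depth 20
  lookup 98.224.0.0: bits 0110001011100 walk d0:-→d1:-→d2:-→d3:-→d4:-→d5:-→d6:-→d7:-→d8:-→d9:-→d10:-→d11:-→d12:H7→d13:- -> H7
  lookup 98.230.224.0: bits 01100010111001101110 walk d0:-→d1:-→d2:-→d3:-→d4:-→d5:-→d6:-→d7:-→d8:-→d9:-→d10:-→d11:-→d12:H7→d13:-→d14:-→d15:-→d16:-→d17:-→d18:-→d19:-→d20:H3 -> H3
  add 225.143.82.222/32 -> H7 at depth 32
  lookup 225.143.82.222: bits 11100001100011110101001011011110 walk d0:-→d1:-→d2:-→d3:-→d4:-→d5:-→d6:-→d7:-→d8:-→d9:-→d10:-→d11:-→d12:-→d13:-→d14:-→d15:-→d16:-→d17:-→d18:-→d19:-→d20:-→d21:-→d22:-→d23:-→d24:-→d25:-→d26:-→d27:-→d28:-→d29:-→d30:-→d31:-→d32:H7 -> H7
  add 225.143.82.222/32 -> H2 at depth 32
  lookup 94.232.76.224: bits 01 walk d0:-→d1:-→d2:- -> no-route
  lookup 225.143.82.222: bits 11100001100011110101001011011110 walk d0:-→d1:-→d2:-→d3:-→d4:-→d5:-→d6:-→d7:-→d8:-→d9:-→d10:-→d11:-→d12:-→d13:-→d14:-→d15:-→d16:-→d17:-→d18:-→d19:-→d20:-→d21:-→d22:-→d23:-→d24:-→d25:-→d26:-→d27:-→d28:-→d29:-→d30:-→d31:-→d32:H2 -> H2
  add 225.143.80.0/20 -> H6 at depth 20
  add 225.143.0.0/16 -> H3 at depth 16
  add 225.143.82.222/32 -> H6 at depth 32
  lookup 98.230.224.177: bits 01100010111001101110 walk d0:-→d1:-→d2:-→d3:-→d4:-→d5:-→d6:-→d7:-→d8:-→d9:-→d10:-→d11:-→d12:H7→d13:-→d14:-→d15:-→d16:-→d17:-→d18:-→d19:-→d20:H3 -> H3
  add 98.230.236.0/24 -> H1 at depth 24
  - 98.230.224.0/20 clear@20
  - 225.143.80.0/20 clear@20
  add 98.224.0.0/11 -> H6 at depth 11
  lookup 98.230.236.1: bits 011000101110011011101100 walk d0:-→d1:-→d2:-→d3:-→d4:-→d5:-→d6:-→d7:-→d8:-→d9:-→d10:-→d11:H6→d12:H7→d13:-→d14:-→d15:-→d16:-→d17:-→d18:-→d19:-→d20:-→d21:-→d22:-→d23:-→d24:H1 -> H1
  lookup 37.118.134.57: bits 0 walk d0:-→d1:- -> no-route
  add 98.0.0.0/8 -> H5 at depth 8
  add 225.128.0.0/12 -> H7 at depth 12
  lookup 98.0.4.20: bits 01100010 walk d0:-→d1:-→d2:-→d3:-→d4:-→d5:-→d6:-→d7:-→d8:H5 -> H5
  lookup 98.230.236.1: bits 011000101110011011101100 walk d0:-→d1:-→d2:-→d3:-→d4:-→d5:-→d6:-→d7:-→d8:H5→d9:-→d10:-→d11:H6→d12:H7→d13:-→d14:-→d15:-→d16:-→d17:-→d18:-→d19:-→d20:-→d21:-→d22:-→d23:-→d24:H1 -> H1
  add 0.0.0.0/0 -> H5 at depth 0
  add 98.230.236.0/24 -> H4 at depth 24
  add 225.128.0.0/12 -> H1 at depth 12
  add 225.143.82.216/29 -> H6 at depth 29
  lookup 225.143.0.0: bits 11100001100011110 walk d0:H5→d1:-→d2:-→d3:-→d4:-→d5:-→d6:-→d7:-→d8:-→d9:-→d10:-→d11:-→d12:H1→d13:-→d14:-→d15:-→d16:H3→d17:- -> H3
  add 98.230.236.0/24 -> H3 at depth 24
  add 98.224.0.0/12 -> H1 at depth 12
  add 98.230.236.0/22 -> H5 at depth 22
  lookup 98.230.236.202: bits 011000101110011011101100 walk d0:H5→d1:-→d2:-→d3:-→d4:-→d5:-→d6:-→d7:-→d8:H5→d9:-→d10:-→d11:H6→d12:H1→d13:-→d14:-→d15:-→d16:-→d17:-→d18:-→d19:-→d20:-→d21:-→d22:H5→d23:-→d24:H3 -> H3
  add 98.224.0.0/12 -> H7 at depth 12

== LOOKUPS ==
["H7","H3","H7","no-route","H2","H3","H1","no-route","H5","H1","H3","H3"]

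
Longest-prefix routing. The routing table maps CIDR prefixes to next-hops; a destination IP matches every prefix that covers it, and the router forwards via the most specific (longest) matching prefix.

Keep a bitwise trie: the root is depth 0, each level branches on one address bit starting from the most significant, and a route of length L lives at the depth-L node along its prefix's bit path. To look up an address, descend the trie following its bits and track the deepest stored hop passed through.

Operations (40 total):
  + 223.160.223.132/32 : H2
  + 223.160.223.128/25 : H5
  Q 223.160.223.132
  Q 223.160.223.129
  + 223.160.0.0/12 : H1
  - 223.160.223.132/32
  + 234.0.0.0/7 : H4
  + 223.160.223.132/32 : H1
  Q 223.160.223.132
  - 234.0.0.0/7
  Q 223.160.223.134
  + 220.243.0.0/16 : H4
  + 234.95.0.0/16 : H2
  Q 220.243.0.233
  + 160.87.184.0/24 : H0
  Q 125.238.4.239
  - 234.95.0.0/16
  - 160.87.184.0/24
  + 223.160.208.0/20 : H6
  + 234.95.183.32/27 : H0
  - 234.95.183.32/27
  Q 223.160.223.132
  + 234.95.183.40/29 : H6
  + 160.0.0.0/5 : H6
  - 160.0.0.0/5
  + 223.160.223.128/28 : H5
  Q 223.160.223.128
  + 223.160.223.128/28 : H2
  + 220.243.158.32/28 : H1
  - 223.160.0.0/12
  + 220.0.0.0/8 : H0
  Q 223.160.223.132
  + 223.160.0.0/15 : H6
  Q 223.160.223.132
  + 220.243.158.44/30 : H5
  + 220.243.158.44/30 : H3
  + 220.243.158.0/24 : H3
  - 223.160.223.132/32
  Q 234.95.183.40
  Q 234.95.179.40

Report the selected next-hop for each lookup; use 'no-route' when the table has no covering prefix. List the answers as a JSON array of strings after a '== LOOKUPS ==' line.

Process each operation:
  add 223.160.223.132/32 -> H2 at depth 32
  add 223.160.223.128/25 -> H5 at depth 25
  lookup 223.160.223.132: bits 11011111101000001101111110000100 walk d0:-→d1:-→d2:-→d3:-→d4:-→d5:-→d6:-→d7:-→d8:-→d9:-→d10:-→d11:-→d12:-→d13:-→d14:-→d15:-→d16:-→d17:-→d18:-→d19:-→d20:-→d21:-→d22:-→d23:-→d24:-→d25:H5→d26:-→d27:-→d28:-→d29:-→d30:-→d31:-→d32:H2 -> H2
  lookup 223.160.223.129: bits 11011111101000001101111110000 walk d0:-→d1:-→d2:-→d3:-→d4:-→d5:-→d6:-→d7:-→d8:-→d9:-→d10:-→d11:-→d12:-→d13:-→d14:-→d15:-→d16:-→d17:-→d18:-→d19:-→d20:-→d21:-→d22:-→d23:-→d24:-→d25:H5→d26:-→d27:-→d28:-→d29:- -> H5
  add 223.160.0.0/12 -> H1 at depth 12
  - 223.160.223.132/32 clear@32
  add 234.0.0.0/7 -> H4 at depth 7
  add 223.160.223.132/32 -> H1 at depth 32
  lookup 223.160.223.132: bits 11011111101000001101111110000100 walk d0:-→d1:-→d2:-→d3:-→d4:-→d5:-→d6:-→d7:-→d8:-→d9:-→d10:-→d11:-→d12:H1→d13:-→d14:-→d15:-→d16:-→d17:-→d18:-→d19:-→d20:-→d21:-→d22:-→d23:-→d24:-→d25:H5→d26:-→d27:-→d28:-→d29:-→d30:-→d31:-→d32:H1 -> H1
  - 234.0.0.0/7 clear@7
  lookup 223.160.223.134: bits 110111111010000011011111100001 walk d0:-→d1:-→d2:-→d3:-→d4:-→d5:-→d6:-→d7:-→d8:-→d9:-→d10:-→d11:-→d12:H1→d13:-→d14:-→d15:-→d16:-→d17:-→d18:-→d19:-→d20:-→d21:-→d22:-→d23:-→d24:-→d25:H5→d26:-→d27:-→d28:-→d29:-→d30:- -> H5
  add 220.243.0.0/16 -> H4 at depth 16
  add 234.95.0.0/16 -> H2 at depth 16
  lookup 220.243.0.233: bits 1101110011110011 walk d0:-→d1:-→d2:-→d3:-→d4:-→d5:-→d6:-→d7:-→d8:-→d9:-→d10:-→d11:-→d12:-→d13:-→d14:-→d15:-→d16:H4 -> H4
  add 160.87.184.0/24 -> H0 at depth 24
  lookup 125.238.4.239: bits ε walk d0:- -> no-route
  - 234.95.0.0/16 clear@16
  - 160.87.184.0/24 clear@24
  add 223.160.208.0/20 -> H6 at depth 20
  add 234.95.183.32/27 -> H0 at depth 27
  - 234.95.183.32/27 clear@27
  lookup 223.160.223.132: bits 11011111101000001101111110000100 walk d0:-→d1:-→d2:-→d3:-→d4:-→d5:-→d6:-→d7:-→d8:-→d9:-→d10:-→d11:-→d12:H1→d13:-→d14:-→d15:-→d16:-→d17:-→d18:-→d19:-→d20:H6→d21:-→d22:-→d23:-→d24:-→d25:H5→d26:-→d27:-→d28:-→d29:-→d30:-→d31:-→d32:H1 -> H1
  add 234.95.183.40/29 -> H6 at depth 29
  add 160.0.0.0/5 -> H6 at depth 5
  - 160.0.0.0/5 clear@5
  add 223.160.223.128/28 -> H5 at depth 28
  lookup 223.160.223.128: bits 11011111101000001101111110000 walk d0:-→d1:-→d2:-→d3:-→d4:-→d5:-→d6:-→d7:-→d8:-→d9:-→d10:-→d11:-→d12:H1→d13:-→d14:-→d15:-→d16:-→d17:-→d18:-→d19:-→d20:H6→d21:-→d22:-→d23:-→d24:-→d25:H5→d26:-→d27:-→d28:H5→d29:- -> H5
  add 223.160.223.128/28 -> H2 at depth 28
  add 220.243.158.32/28 -> H1 at depth 28
  - 223.160.0.0/12 clear@12
  add 220.0.0.0/8 -> H0 at depth 8
  lookup 223.160.223.132: bits 11011111101000001101111110000100 walk d0:-→d1:-→d2:-→d3:-→d4:-→d5:-→d6:-→d7:-→d8:-→d9:-→d10:-→d11:-→d12:-→d13:-→d14:-→d15:-→d16:-→d17:-→d18:-→d19:-→d20:H6→d21:-→d22:-→d23:-→d24:-→d25:H5→d26:-→d27:-→d28:H2→d29:-→d30:-→d31:-→d32:H1 -> H1
  add 223.160.0.0/15 -> H6 at depth 15
  lookup 223.160.223.132: bits 11011111101000001101111110000100 walk d0:-→d1:-→d2:-→d3:-→d4:-→d5:-→d6:-→d7:-→d8:-→d9:-→d10:-→d11:-→d12:-→d13:-→d14:-→d15:H6→d16:-→d17:-→d18:-→d19:-→d20:H6→d21:-→d22:-→d23:-→d24:-→d25:H5→d26:-→d27:-→d28:H2→d29:-→d30:-→d31:-→d32:H1 -> H1
  add 220.243.158.44/30 -> H5 at depth 30
  add 220.243.158.44/30 -> H3 at depth 30
  add 220.243.158.0/24 -> H3 at depth 24
  - 223.160.223.132/32 clear@32
  lookup 234.95.183.40: bits 11101010010111111011011100101 walk d0:-→d1:-→d2:-→d3:-→d4:-→d5:-→d6:-→d7:-→d8:-→d9:-→d10:-→d11:-→d12:-→d13:-→d14:-→d15:-→d16:-→d17:-→d18:-→d19:-→d20:-→d21:-→d22:-→d23:-→d24:-→d25:-→d26:-→d27:-→d28:-→d29:H6 -> H6
  lookup 234.95.179.40: bits 111010100101111110110 walk d0:-→d1:-→d2:-→d3:-→d4:-→d5:-→d6:-→d7:-→d8:-→d9:-→d10:-→d11:-→d12:-→d13:-→d14:-→d15:-→d16:-→d17:-→d18:-→d19:-→d20:-→d21:- -> no-route

== LOOKUPS ==
["H2","H5","H1","H5","H4","no-route","H1","H5","H1","H1","H6","no-route"]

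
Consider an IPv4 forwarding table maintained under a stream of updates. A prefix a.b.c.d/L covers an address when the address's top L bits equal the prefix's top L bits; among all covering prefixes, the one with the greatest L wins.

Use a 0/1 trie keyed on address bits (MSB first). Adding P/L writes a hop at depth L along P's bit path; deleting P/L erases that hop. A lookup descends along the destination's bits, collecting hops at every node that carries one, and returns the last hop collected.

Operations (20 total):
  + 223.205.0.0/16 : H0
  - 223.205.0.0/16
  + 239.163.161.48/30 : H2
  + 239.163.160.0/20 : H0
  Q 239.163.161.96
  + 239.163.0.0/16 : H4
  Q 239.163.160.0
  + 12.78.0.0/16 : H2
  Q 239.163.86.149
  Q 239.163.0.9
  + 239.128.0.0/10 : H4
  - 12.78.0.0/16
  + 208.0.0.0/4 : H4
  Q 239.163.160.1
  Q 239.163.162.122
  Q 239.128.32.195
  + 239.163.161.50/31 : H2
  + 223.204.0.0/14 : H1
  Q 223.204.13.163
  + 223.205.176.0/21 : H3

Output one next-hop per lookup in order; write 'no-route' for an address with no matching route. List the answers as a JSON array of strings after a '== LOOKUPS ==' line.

Apply in order:
  + 223.205.0.0/16 (H0) depth=16
  - 223.205.0.0/16 clear@16
  + 239.163.161.48/30 (H2) depth=30
  + 239.163.160.0/20 (H0) depth=20
  lookup 239.163.161.96: bits 1110111110100011101000010 walk d0:-→d1:-→d2:-→d3:-→d4:-→d5:-→d6:-→d7:-→d8:-→d9:-→d10:-→d11:-→d12:-→d13:-→d14:-→d15:-→d16:-→d17:-→d18:-→d19:-→d20:H0→d21:-→d22:-→d23:-→d24:-→d25:- -> H0
  + 239.163.0.0/16 (H4) depth=16
  lookup 239.163.160.0: bits 11101111101000111010000 walk d0:-→d1:-→d2:-→d3:-→d4:-→d5:-→d6:-→d7:-→d8:-→d9:-→d10:-→d11:-→d12:-→d13:-→d14:-→d15:-→d16:H4→d17:-→d18:-→d19:-→d20:H0→d21:-→d22:-→d23:- -> H0
  + 12.78.0.0/16 (H2) depth=16
  lookup 239.163.86.149: bits 1110111110100011 walk d0:-→d1:-→d2:-→d3:-→d4:-→d5:-→d6:-→d7:-→d8:-→d9:-→d10:-→d11:-→d12:-→d13:-→d14:-→d15:-→d16:H4 -> H4
  lookup 239.163.0.9: bits 1110111110100011 walk d0:-→d1:-→d2:-→d3:-→d4:-→d5:-→d6:-→d7:-→d8:-→d9:-→d10:-→d11:-→d12:-→d13:-→d14:-→d15:-→d16:H4 -> H4
  + 239.128.0.0/10 (H4) depth=10
  - 12.78.0.0/16 clear@16
  + 208.0.0.0/4 (H4) depth=4
  lookup 239.163.160.1: bits 11101111101000111010000 walk d0:-→d1:-→d2:-→d3:-→d4:-→d5:-→d6:-→d7:-→d8:-→d9:-→d10:H4→d11:-→d12:-→d13:-→d14:-→d15:-→d16:H4→d17:-→d18:-→d19:-→d20:H0→d21:-→d22:-→d23:- -> H0
  lookup 239.163.162.122: bits 1110111110100011101000 walk d0:-→d1:-→d2:-→d3:-→d4:-→d5:-→d6:-→d7:-→d8:-→d9:-→d10:H4→d11:-→d12:-→d13:-→d14:-→d15:-→d16:H4→d17:-→d18:-→d19:-→d20:H0→d21:-→d22:- -> H0
  lookup 239.128.32.195: bits 1110111110 walk d0:-→d1:-→d2:-→d3:-→d4:-→d5:-→d6:-→d7:-→d8:-→d9:-→d10:H4 -> H4
  + 239.163.161.50/31 (H2) depth=31
  + 223.204.0.0/14 (H1) depth=14
  lookup 223.204.13.163: bits 110111111100110 walk d0:-→d1:-→d2:-→d3:-→d4:H4→d5:-→d6:-→d7:-→d8:-→d9:-→d10:-→d11:-→d12:-→d13:-→d14:H1→d15:- -> H1
  + 223.205.176.0/21 (H3) depth=21

== LOOKUPS ==
["H0","H0","H4","H4","H0","H0","H4","H1"]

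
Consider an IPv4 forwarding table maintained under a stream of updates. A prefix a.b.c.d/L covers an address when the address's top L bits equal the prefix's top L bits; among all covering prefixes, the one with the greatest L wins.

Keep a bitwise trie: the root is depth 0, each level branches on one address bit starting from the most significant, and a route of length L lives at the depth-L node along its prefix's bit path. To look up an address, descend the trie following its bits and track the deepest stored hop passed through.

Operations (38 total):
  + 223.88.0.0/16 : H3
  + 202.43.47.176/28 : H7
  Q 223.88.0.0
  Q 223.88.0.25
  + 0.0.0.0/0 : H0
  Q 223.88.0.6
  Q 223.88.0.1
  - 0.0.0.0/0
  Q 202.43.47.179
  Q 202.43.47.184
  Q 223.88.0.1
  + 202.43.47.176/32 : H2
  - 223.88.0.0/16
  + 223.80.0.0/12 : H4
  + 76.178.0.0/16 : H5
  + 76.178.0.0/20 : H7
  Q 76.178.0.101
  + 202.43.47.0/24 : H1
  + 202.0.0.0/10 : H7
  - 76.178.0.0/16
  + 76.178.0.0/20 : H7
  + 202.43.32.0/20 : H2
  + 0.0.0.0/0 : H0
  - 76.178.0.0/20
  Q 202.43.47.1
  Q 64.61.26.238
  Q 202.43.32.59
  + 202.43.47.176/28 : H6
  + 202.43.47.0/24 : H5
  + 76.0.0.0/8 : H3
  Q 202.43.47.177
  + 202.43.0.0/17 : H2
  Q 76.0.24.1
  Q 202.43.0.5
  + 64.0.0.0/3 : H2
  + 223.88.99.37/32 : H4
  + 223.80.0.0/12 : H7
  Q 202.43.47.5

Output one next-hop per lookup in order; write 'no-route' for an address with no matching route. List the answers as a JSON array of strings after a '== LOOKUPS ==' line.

Apply in order:
  + 223.88.0.0/16 (H3) depth=16
  + 202.43.47.176/28 (H7) depth=28
  lookup 223.88.0.0: bits 1101111101011000 walk d0:-→d1:-→d2:-→d3:-→d4:-→d5:-→d6:-→d7:-→d8:-→d9:-→d10:-→d11:-→d12:-→d13:-→d14:-→d15:-→d16:H3 -> H3
  lookup 223.88.0.25: bits 1101111101011000 walk d0:-→d1:-→d2:-→d3:-→d4:-→d5:-→d6:-→d7:-→d8:-→d9:-→d10:-→d11:-→d12:-→d13:-→d14:-→d15:-→d16:H3 -> H3
  + 0.0.0.0/0 (H0) depth=0
  lookup 223.88.0.6: bits 1101111101011000 walk d0:H0→d1:-→d2:-→d3:-→d4:-→d5:-→d6:-→d7:-→d8:-→d9:-→d10:-→d11:-→d12:-→d13:-→d14:-→d15:-→d16:H3 -> H3
  lookup 223.88.0.1: bits 1101111101011000 walk d0:H0→d1:-→d2:-→d3:-→d4:-→d5:-→d6:-→d7:-→d8:-→d9:-→d10:-→d11:-→d12:-→d13:-→d14:-→d15:-→d16:H3 -> H3
  del 0.0.0.0/0 (clear depth 0)
  lookup 202.43.47.179: bits 1100101000101011001011111011 walk d0:-→d1:-→d2:-→d3:-→d4:-→d5:-→d6:-→d7:-→d8:-→d9:-→d10:-→d11:-→d12:-→d13:-→d14:-→d15:-→d16:-→d17:-→d18:-→d19:-→d20:-→d21:-→d22:-→d23:-→d24:-→d25:-→d26:-→d27:-→d28:H7 -> H7
  lookup 202.43.47.184: bits 1100101000101011001011111011 walk d0:-→d1:-→d2:-→d3:-→d4:-→d5:-→d6:-→d7:-→d8:-→d9:-→d10:-→d11:-→d12:-→d13:-→d14:-→d15:-→d16:-→d17:-→d18:-→d19:-→d20:-→d21:-→d22:-→d23:-→d24:-→d25:-→d26:-→d27:-→d28:H7 -> H7
  lookup 223.88.0.1: bits 1101111101011000 walk d0:-→d1:-→d2:-→d3:-→d4:-→d5:-→d6:-→d7:-→d8:-→d9:-→d10:-→d11:-→d12:-→d13:-→d14:-→d15:-→d16:H3 -> H3
  + 202.43.47.176/32 (H2) depth=32
  del 223.88.0.0/16 (clear depth 16)
  + 223.80.0.0/12 (H4) depth=12
  + 76.178.0.0/16 (H5) depth=16
  + 76.178.0.0/20 (H7) depth=20
  lookup 76.178.0.101: bits 01001100101100100000 walk d0:-→d1:-→d2:-→d3:-→d4:-→d5:-→d6:-→d7:-→d8:-→d9:-→d10:-→d11:-→d12:-→d13:-→d14:-→d15:-→d16:H5→d17:-→d18:-→d19:-→d20:H7 -> H7
  + 202.43.47.0/24 (H1) depth=24
  + 202.0.0.0/10 (H7) depth=10
  del 76.178.0.0/16 (clear depth 16)
  + 76.178.0.0/20 (H7) depth=20
  + 202.43.32.0/20 (H2) depth=20
  + 0.0.0.0/0 (H0) depth=0
  del 76.178.0.0/20 (clear depth 20)
  lookup 202.43.47.1: bits 110010100010101100101111 walk d0:H0→d1:-→d2:-→d3:-→d4:-→d5:-→d6:-→d7:-→d8:-→d9:-→d10:H7→d11:-→d12:-→d13:-→d14:-→d15:-→d16:-→d17:-→d18:-→d19:-→d20:H2→d21:-→d22:-→d23:-→d24:H1 -> H1
  lookup 64.61.26.238: bits 0100 walk d0:H0→d1:-→d2:-→d3:-→d4:- -> H0
  lookup 202.43.32.59: bits 11001010001010110010 walk d0:H0→d1:-→d2:-→d3:-→d4:-→d5:-→d6:-→d7:-→d8:-→d9:-→d10:H7→d11:-→d12:-→d13:-→d14:-→d15:-→d16:-→d17:-→d18:-→d19:-→d20:H2 -> H2
  + 202.43.47.176/28 (H6) depth=28
  + 202.43.47.0/24 (H5) depth=24
  + 76.0.0.0/8 (H3) depth=8
  lookup 202.43.47.177: bits 1100101000101011001011111011000 walk d0:H0→d1:-→d2:-→d3:-→d4:-→d5:-→d6:-→d7:-→d8:-→d9:-→d10:H7→d11:-→d12:-→d13:-→d14:-→d15:-→d16:-→d17:-→d18:-→d19:-→d20:H2→d21:-→d22:-→d23:-→d24:H5→d25:-→d26:-→d27:-→d28:H6→d29:-→d30:-→d31:- -> H6
  + 202.43.0.0/17 (H2) depth=17
  lookup 76.0.24.1: bits 01001100 walk d0:H0→d1:-→d2:-→d3:-→d4:-→d5:-→d6:-→d7:-→d8:H3 -> H3
  lookup 202.43.0.5: bits 110010100010101100 walk d0:H0→d1:-→d2:-→d3:-→d4:-→d5:-→d6:-→d7:-→d8:-→d9:-→d10:H7→d11:-→d12:-→d13:-→d14:-→d15:-→d16:-→d17:H2→d18:- -> H2
  + 64.0.0.0/3 (H2) depth=3
  + 223.88.99.37/32 (H4) depth=32
  + 223.80.0.0/12 (H7) depth=12
  lookup 202.43.47.5: bits 110010100010101100101111 walk d0:H0→d1:-→d2:-→d3:-→d4:-→d5:-→d6:-→d7:-→d8:-→d9:-→d10:H7→d11:-→d12:-→d13:-→d14:-→d15:-→d16:-→d17:H2→d18:-→d19:-→d20:H2→d21:-→d22:-→d23:-→d24:H5 -> H5

== LOOKUPS ==
["H3","H3","H3","H3","H7","H7","H3","H7","H1","H0","H2","H6","H3","H2","H5"]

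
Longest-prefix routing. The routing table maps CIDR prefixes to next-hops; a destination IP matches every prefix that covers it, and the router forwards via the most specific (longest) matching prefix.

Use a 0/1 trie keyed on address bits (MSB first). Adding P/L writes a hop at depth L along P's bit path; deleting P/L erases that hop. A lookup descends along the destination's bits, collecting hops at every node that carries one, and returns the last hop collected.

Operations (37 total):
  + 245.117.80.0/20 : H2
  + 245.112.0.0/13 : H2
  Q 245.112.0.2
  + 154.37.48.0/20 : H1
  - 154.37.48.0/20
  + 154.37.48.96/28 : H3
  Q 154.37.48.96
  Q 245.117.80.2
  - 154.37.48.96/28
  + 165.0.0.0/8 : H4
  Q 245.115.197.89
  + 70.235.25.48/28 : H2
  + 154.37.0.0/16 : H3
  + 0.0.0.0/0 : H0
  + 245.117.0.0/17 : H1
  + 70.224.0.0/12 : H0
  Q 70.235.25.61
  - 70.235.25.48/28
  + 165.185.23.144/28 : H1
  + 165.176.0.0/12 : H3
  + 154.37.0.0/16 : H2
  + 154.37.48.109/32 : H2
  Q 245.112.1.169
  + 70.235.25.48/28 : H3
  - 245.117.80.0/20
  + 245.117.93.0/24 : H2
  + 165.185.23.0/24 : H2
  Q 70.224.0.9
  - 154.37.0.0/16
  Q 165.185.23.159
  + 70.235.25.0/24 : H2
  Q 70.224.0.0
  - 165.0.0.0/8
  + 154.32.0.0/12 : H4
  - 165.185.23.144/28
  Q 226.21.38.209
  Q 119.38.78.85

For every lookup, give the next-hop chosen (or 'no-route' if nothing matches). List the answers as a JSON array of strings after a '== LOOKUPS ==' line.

Apply in order:
  add 245.117.80.0/20 -> H2 at depth 20
  add 245.112.0.0/13 -> H2 at depth 13
  lookup 245.112.0.2: bits 1111010101110 walk d0:-→d1:-→d2:-→d3:-→d4:-→d5:-→d6:-→d7:-→d8:-→d9:-→d10:-→d11:-→d12:-→d13:H2 -> H2
  add 154.37.48.0/20 -> H1 at depth 20
  del 154.37.48.0/20 (clear depth 20)
  add 154.37.48.96/28 -> H3 at depth 28
  lookup 154.37.48.96: bits 1001101000100101001100000110 walk d0:-→d1:-→d2:-→d3:-→d4:-→d5:-→d6:-→d7:-→d8:-→d9:-→d10:-→d11:-→d12:-→d13:-→d14:-→d15:-→d16:-→d17:-→d18:-→d19:-→d20:-→d21:-→d22:-→d23:-→d24:-→d25:-→d26:-→d27:-→d28:H3 -> H3
  lookup 245.117.80.2: bits 11110101011101010101 walk d0:-→d1:-→d2:-→d3:-→d4:-→d5:-→d6:-→d7:-→d8:-→d9:-→d10:-→d11:-→d12:-→d13:H2→d14:-→d15:-→d16:-→d17:-→d18:-→d19:-→d20:H2 -> H2
  del 154.37.48.96/28 (clear depth 28)
  add 165.0.0.0/8 -> H4 at depth 8
  lookup 245.115.197.89: bits 1111010101110 walk d0:-→d1:-→d2:-→d3:-→d4:-→d5:-→d6:-→d7:-→d8:-→d9:-→d10:-→d11:-→d12:-→d13:H2 -> H2
  add 70.235.25.48/28 -> H2 at depth 28
  add 154.37.0.0/16 -> H3 at depth 16
  add 0.0.0.0/0 -> H0 at depth 0
  add 245.117.0.0/17 -> H1 at depth 17
  add 70.224.0.0/12 -> H0 at depth 12
  lookup 70.235.25.61: bits 0100011011101011000110010011 walk d0:H0→d1:-→d2:-→d3:-→d4:-→d5:-→d6:-→d7:-→d8:-→d9:-→d10:-→d11:-→d12:H0→d13:-→d14:-→d15:-→d16:-→d17:-→d18:-→d19:-→d20:-→d21:-→d22:-→d23:-→d24:-→d25:-→d26:-→d27:-→d28:H2 -> H2
  del 70.235.25.48/28 (clear depth 28)
  add 165.185.23.144/28 -> H1 at depth 28
  add 165.176.0.0/12 -> H3 at depth 12
  add 154.37.0.0/16 -> H2 at depth 16
  add 154.37.48.109/32 -> H2 at depth 32
  lookup 245.112.1.169: bits 1111010101110 walk d0:H0→d1:-→d2:-→d3:-→d4:-→d5:-→d6:-→d7:-→d8:-→d9:-→d10:-→d11:-→d12:-→d13:H2 -> H2
  add 70.235.25.48/28 -> H3 at depth 28
  del 245.117.80.0/20 (clear depth 20)
  add 245.117.93.0/24 -> H2 at depth 24
  add 165.185.23.0/24 -> H2 at depth 24
  lookup 70.224.0.9: bits 010001101110 walk d0:H0→d1:-→d2:-→d3:-→d4:-→d5:-→d6:-→d7:-→d8:-→d9:-→d10:-→d11:-→d12:H0 -> H0
  del 154.37.0.0/16 (clear depth 16)
  lookup 165.185.23.159: bits 1010010110111001000101111001 walk d0:H0→d1:-→d2:-→d3:-→d4:-→d5:-→d6:-→d7:-→d8:H4→d9:-→d10:-→d11:-→d12:H3→d13:-→d14:-→d15:-→d16:-→d17:-→d18:-→d19:-→d20:-→d21:-→d22:-→d23:-→d24:H2→d25:-→d26:-→d27:-→d28:H1 -> H1
  add 70.235.25.0/24 -> H2 at depth 24
  lookup 70.224.0.0: bits 010001101110 walk d0:H0→d1:-→d2:-→d3:-→d4:-→d5:-→d6:-→d7:-→d8:-→d9:-→d10:-→d11:-→d12:H0 -> H0
  del 165.0.0.0/8 (clear depth 8)
  add 154.32.0.0/12 -> H4 at depth 12
  del 165.185.23.144/28 (clear depth 28)
  lookup 226.21.38.209: bits 111 walk d0:H0→d1:-→d2:-→d3:- -> H0
  lookup 119.38.78.85: bits 01 walk d0:H0→d1:-→d2:- -> H0

== LOOKUPS ==
["H2","H3","H2","H2","H2","H2","H0","H1","H0","H0","H0"]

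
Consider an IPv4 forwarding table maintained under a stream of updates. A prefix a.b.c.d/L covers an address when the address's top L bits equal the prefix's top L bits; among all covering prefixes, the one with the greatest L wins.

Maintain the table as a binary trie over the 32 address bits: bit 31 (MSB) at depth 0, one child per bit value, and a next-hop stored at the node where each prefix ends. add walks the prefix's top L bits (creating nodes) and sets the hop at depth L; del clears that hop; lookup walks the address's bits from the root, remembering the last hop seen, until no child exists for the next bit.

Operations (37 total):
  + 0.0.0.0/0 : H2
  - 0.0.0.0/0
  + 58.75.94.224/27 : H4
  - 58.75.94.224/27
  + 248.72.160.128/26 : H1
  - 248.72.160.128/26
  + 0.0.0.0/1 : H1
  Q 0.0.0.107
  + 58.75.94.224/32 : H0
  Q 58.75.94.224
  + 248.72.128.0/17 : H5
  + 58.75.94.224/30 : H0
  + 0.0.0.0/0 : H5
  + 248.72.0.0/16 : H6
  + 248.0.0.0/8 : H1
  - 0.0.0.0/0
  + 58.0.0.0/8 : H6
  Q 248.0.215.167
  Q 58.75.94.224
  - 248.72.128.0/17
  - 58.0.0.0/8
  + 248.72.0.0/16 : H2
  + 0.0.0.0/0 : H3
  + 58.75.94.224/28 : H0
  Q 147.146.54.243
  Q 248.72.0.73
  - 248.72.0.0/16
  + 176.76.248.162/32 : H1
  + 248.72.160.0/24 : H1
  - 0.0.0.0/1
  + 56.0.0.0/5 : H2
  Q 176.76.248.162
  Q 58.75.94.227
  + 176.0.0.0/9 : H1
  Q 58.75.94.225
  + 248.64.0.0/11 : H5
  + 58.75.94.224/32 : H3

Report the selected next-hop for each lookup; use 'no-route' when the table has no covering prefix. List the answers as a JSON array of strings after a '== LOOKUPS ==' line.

Apply in order:
  + 0.0.0.0/0 (H2) depth=0
  del 0.0.0.0/0 (clear depth 0)
  + 58.75.94.224/27 (H4) depth=27
  del 58.75.94.224/27 (clear depth 27)
  + 248.72.160.128/26 (H1) depth=26
  del 248.72.160.128/26 (clear depth 26)
  + 0.0.0.0/1 (H1) depth=1
  ? 0.0.0.107  path d0:-→d1:H1→d2:-  best=H1
  + 58.75.94.224/32 (H0) depth=32
  ? 58.75.94.224  path d0:-→d1:H1→d2:-→d3:-→d4:-→d5:-→d6:-→d7:-→d8:-→d9:-→d10:-→d11:-→d12:-→d13:-→d14:-→d15:-→d16:-→d17:-→d18:-→d19:-→d20:-→d21:-→d22:-→d23:-→d24:-→d25:-→d26:-→d27:-→d28:-→d29:-→d30:-→d31:-→d32:H0  best=H0
  + 248.72.128.0/17 (H5) depth=17
  + 58.75.94.224/30 (H0) depth=30
  + 0.0.0.0/0 (H5) depth=0
  + 248.72.0.0/16 (H6) depth=16
  + 248.0.0.0/8 (H1) depth=8
  del 0.0.0.0/0 (clear depth 0)
  + 58.0.0.0/8 (H6) depth=8
  ? 248.0.215.167  path d0:-→d1:-→d2:-→d3:-→d4:-→d5:-→d6:-→d7:-→d8:H1→d9:-  best=H1
  ? 58.75.94.224  path d0:-→d1:H1→d2:-→d3:-→d4:-→d5:-→d6:-→d7:-→d8:H6→d9:-→d10:-→d11:-→d12:-→d13:-→d14:-→d15:-→d16:-→d17:-→d18:-→d19:-→d20:-→d21:-→d22:-→d23:-→d24:-→d25:-→d26:-→d27:-→d28:-→d29:-→d30:H0→d31:-→d32:H0  best=H0
  del 248.72.128.0/17 (clear depth 17)
  del 58.0.0.0/8 (clear depth 8)
  + 248.72.0.0/16 (H2) depth=16
  + 0.0.0.0/0 (H3) depth=0
  + 58.75.94.224/28 (H0) depth=28
  ? 147.146.54.243  path d0:H3→d1:-  best=H3
  ? 248.72.0.73  path d0:H3→d1:-→d2:-→d3:-→d4:-→d5:-→d6:-→d7:-→d8:H1→d9:-→d10:-→d11:-→d12:-→d13:-→d14:-→d15:-→d16:H2  best=H2
  del 248.72.0.0/16 (clear depth 16)
  + 176.76.248.162/32 (H1) depth=32
  + 248.72.160.0/24 (H1) depth=24
  del 0.0.0.0/1 (clear depth 1)
  + 56.0.0.0/5 (H2) depth=5
  ? 176.76.248.162  path d0:H3→d1:-→d2:-→d3:-→d4:-→d5:-→d6:-→d7:-→d8:-→d9:-→d10:-→d11:-→d12:-→d13:-→d14:-→d15:-→d16:-→d17:-→d18:-→d19:-→d20:-→d21:-→d22:-→d23:-→d24:-→d25:-→d26:-→d27:-→d28:-→d29:-→d30:-→d31:-→d32:H1  best=H1
  ? 58.75.94.227  path d0:H3→d1:-→d2:-→d3:-→d4:-→d5:H2→d6:-→d7:-→d8:-→d9:-→d10:-→d11:-→d12:-→d13:-→d14:-→d15:-→d16:-→d17:-→d18:-→d19:-→d20:-→d21:-→d22:-→d23:-→d24:-→d25:-→d26:-→d27:-→d28:H0→d29:-→d30:H0  best=H0
  + 176.0.0.0/9 (H1) depth=9
  ? 58.75.94.225  path d0:H3→d1:-→d2:-→d3:-→d4:-→d5:H2→d6:-→d7:-→d8:-→d9:-→d10:-→d11:-→d12:-→d13:-→d14:-→d15:-→d16:-→d17:-→d18:-→d19:-→d20:-→d21:-→d22:-→d23:-→d24:-→d25:-→d26:-→d27:-→d28:H0→d29:-→d30:H0→d31:-  best=H0
  + 248.64.0.0/11 (H5) depth=11
  + 58.75.94.224/32 (H3) depth=32

== LOOKUPS ==
["H1","H0","H1","H0","H3","H2","H1","H0","H0"]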